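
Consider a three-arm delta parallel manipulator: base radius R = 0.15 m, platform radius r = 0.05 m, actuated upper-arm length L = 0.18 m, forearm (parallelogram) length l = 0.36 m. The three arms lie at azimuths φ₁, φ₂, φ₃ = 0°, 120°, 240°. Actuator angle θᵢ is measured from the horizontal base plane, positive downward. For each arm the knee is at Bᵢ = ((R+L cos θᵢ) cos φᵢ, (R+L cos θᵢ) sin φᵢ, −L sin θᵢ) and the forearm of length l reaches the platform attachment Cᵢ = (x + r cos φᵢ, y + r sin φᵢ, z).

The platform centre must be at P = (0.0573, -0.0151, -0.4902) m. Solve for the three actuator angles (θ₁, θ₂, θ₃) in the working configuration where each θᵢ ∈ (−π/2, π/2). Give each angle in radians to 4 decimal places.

arm 1 (φ=0.0°): x'=0.0573, y'=-0.0151
  A=0.0427, B=-0.4902, C=(l²−L²−A²−y'²−z²)/(2L)=-0.4032
  θ1 = atan2(B,A) + arccos(C/0.4921) = 1.0472
rotate P by −φ2: (-0.0417, -0.0421, -0.4902)
  A=0.1417, B=-0.4902, C=(l²−L²−A²−y'²−z²)/(2L)=-0.4582
  γ=atan2(-0.4902,0.1417)=-1.2894;  ψ=arccos(-0.8979)=2.6859;  θ2=γ+ψ≈1.3965
rotate P by −φ3: (-0.0156, 0.0572, -0.4902)
  A=0.1156, B=-0.4902, C=(l²−L²−A²−y'²−z²)/(2L)=-0.4437
  √(A²+B²)=0.5036;  θ3 = -1.3393+2.6486 ≈ 1.3094

θ₁ = 1.0472, θ₂ = 1.3965, θ₃ = 1.3094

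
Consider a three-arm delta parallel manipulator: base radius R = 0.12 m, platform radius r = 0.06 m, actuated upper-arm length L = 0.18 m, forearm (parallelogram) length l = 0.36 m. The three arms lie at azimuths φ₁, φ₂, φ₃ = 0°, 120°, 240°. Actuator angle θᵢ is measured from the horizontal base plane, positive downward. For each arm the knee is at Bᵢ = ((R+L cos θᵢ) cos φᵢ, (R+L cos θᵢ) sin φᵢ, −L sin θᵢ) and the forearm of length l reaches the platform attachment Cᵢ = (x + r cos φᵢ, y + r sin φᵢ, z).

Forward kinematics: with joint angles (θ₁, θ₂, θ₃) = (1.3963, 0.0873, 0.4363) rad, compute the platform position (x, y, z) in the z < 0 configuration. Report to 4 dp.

(-0.2386, 0.0450, -0.3142)

O1 = (0.0913·cos0.0°, 0.0913·sin0.0°, -0.1773) = (0.0913, 0.0000, -0.1773)
arm 2 at φ=120.0°: e+L cos θ2 = 0.2393;  O2 = (-0.1197, 0.2073, -0.0157)
O3 = (0.2231·cos240.0°, 0.2231·sin240.0°, -0.0761) = (-0.1116, -0.1932, -0.0761)
subtract pairs → two planes through P
linear system: -0.4218x+0.4145y = 0.0178−0.3231z; -0.4056x+-0.3865y = 0.0158−0.2024z
det = 0.3312;  x = -0.0405+0.6305z,  y = 0.0016+-0.1380z
sphere 1 gives Az²+Bz+C=0 with A=1.4165, B=0.1879, C=-0.0808;  B²−4AC=0.4932;  roots -0.3142, 0.1816;  negative root z = -0.3142
x = -0.2386, y = 0.0450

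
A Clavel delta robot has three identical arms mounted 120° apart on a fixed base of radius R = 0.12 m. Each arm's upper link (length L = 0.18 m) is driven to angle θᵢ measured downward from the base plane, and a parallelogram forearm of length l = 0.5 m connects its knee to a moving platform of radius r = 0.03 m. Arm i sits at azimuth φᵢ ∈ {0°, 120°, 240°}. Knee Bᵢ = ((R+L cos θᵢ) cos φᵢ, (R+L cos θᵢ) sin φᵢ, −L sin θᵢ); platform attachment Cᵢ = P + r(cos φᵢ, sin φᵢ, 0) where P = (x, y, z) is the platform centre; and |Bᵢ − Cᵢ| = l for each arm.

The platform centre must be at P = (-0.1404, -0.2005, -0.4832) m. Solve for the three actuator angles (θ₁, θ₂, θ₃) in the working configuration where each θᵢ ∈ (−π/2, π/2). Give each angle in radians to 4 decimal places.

θ₁ = 1.0471, θ₂ = 0.9597, θ₃ = -0.0873

φ1=0.0° → target in arm frame (-0.1404, -0.2005)
  A=0.2304, B=-0.4832, C=(l²−L²−A²−y'²−z²)/(2L)=-0.3032
  √(A²+B²)=0.5353;  θ1 = -1.1259+2.1730 ≈ 1.0471
arm 2 (φ=120.0°): x'=-0.1034, y'=0.2218
  e−x'=0.1934;  (l²−L²−(e−x')²−y'²−z²)/2L = -0.2848
  γ=atan2(-0.4832,0.1934)=-1.1900;  ψ=arccos(-0.5471)=2.1497;  θ2=γ+ψ≈0.9597
φ3=240.0° → target in arm frame (0.2438, -0.0213)
  A=-0.1538, B=-0.4832, C=(l²−L²−A²−y'²−z²)/(2L)=-0.1111
  θ3 = atan2(B,A) + arccos(C/0.5071) = -0.0873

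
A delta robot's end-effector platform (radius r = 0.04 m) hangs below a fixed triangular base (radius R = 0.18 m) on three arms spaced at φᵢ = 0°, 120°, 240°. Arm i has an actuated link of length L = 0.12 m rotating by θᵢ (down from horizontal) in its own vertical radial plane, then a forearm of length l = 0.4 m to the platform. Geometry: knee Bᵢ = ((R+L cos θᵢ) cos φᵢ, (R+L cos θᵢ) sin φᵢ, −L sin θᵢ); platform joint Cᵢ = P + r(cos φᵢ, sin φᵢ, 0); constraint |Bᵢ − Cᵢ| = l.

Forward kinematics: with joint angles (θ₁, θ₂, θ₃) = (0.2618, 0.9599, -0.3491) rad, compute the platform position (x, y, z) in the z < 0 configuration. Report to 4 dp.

(0.0139, -0.1286, -0.3225)

O1 = (0.2559·cos0.0°, 0.2559·sin0.0°, -0.0311) = (0.2559, 0.0000, -0.0311)
O2 = (0.2088·cos120.0°, 0.2088·sin120.0°, -0.0983) = (-0.1044, 0.1809, -0.0983)
O3 = (0.2528·cos240.0°, 0.2528·sin240.0°, 0.0410) = (-0.1264, -0.2189, 0.0410)
eliminate P² terms by subtracting sphere 1 from 2 and 3
linear system: -0.7207x+0.3617y = -0.0132−-0.1345z; -0.7646x+-0.4378y = -0.0009−0.1442z
det = 0.5921;  x = 0.0103+-0.0113z,  y = -0.0160+0.3492z
quadratic in z: (1.1221)z²+(0.0565)z+(-0.0984)=0, √Δ=0.6671 → z ∈ {-0.3225, 0.2721}; z = -0.3225 (taking z<0)
x = 0.0139, y = -0.1286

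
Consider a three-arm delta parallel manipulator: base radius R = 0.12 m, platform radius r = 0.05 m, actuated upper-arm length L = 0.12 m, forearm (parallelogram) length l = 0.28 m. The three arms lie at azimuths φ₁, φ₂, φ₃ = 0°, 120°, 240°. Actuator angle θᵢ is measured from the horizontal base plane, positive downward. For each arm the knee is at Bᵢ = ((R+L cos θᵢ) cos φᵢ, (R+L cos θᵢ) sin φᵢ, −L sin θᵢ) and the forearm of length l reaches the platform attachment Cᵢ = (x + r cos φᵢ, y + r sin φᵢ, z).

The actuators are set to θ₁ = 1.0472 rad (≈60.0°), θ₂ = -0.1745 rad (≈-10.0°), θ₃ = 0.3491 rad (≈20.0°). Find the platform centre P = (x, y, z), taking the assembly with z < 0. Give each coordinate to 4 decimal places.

arm 1 at φ=0.0°: e+L cos θ1 = 0.1300;  centre 1 = (0.1300, 0.0000, -0.1039)
φ2=120.0°: virtual centre (-0.0941, 0.1630, 0.0208), radius l
φ3=240.0°: virtual centre (-0.0914, -0.1583, -0.0410), radius l
subtract pairs → two planes through P
linear system: -0.4482x+0.3259y = 0.0081−0.2495z; -0.4428x+-0.3166y = 0.0074−0.1258z
det = 0.2862;  x = -0.0174+0.4192z,  y = 0.0010+-0.1891z
quadratic in z: (1.2115)z²+(0.0839)z+(-0.0459)=0, √Δ=0.4788 → z ∈ {-0.2322, 0.1630}; z = -0.2322 (taking z<0)
x = -0.1148, y = 0.0449

(-0.1148, 0.0449, -0.2322)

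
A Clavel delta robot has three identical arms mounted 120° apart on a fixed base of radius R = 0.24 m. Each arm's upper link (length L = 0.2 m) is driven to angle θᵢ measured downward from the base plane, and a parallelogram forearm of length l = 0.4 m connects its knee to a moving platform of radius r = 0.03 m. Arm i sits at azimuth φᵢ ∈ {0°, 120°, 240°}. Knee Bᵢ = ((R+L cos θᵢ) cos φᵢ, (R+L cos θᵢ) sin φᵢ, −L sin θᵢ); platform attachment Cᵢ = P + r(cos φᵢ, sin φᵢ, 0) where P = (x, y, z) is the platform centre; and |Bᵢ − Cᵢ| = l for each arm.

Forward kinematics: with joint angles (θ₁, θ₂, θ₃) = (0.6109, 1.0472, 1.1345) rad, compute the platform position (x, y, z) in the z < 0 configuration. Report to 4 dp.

(0.0739, 0.0131, -0.3791)

arm 1 at φ=0.0°: (R−r)+L cos θ1 = 0.3738;  S1 = (0.3738, 0.0000, -0.1147)
S2 = (0.3100·cos120.0°, 0.3100·sin120.0°, -0.1732) = (-0.1550, 0.2685, -0.1732)
S3 = (0.2945·cos240.0°, 0.2945·sin240.0°, -0.1813) = (-0.1473, -0.2551, -0.1813)
|S₂|²−|S₁|² = -0.0268;  |S₃|²−|S₁|² = -0.0333
[-1.0577 0.5369 -0.1170]·P = -0.0268;  [-1.0422 -0.5101 -0.1331]·P = -0.0333
Cramer: x(z) = 0.0287-0.1193z;  y(z) = 0.0066-0.0172z
sphere 1 gives Az²+Bz+C=0 with A=1.0145, B=0.3116, C=-0.0277;  B²−4AC=0.2095;  roots -0.3791, 0.0720;  negative root z = -0.3791
x = 0.0739, y = 0.0131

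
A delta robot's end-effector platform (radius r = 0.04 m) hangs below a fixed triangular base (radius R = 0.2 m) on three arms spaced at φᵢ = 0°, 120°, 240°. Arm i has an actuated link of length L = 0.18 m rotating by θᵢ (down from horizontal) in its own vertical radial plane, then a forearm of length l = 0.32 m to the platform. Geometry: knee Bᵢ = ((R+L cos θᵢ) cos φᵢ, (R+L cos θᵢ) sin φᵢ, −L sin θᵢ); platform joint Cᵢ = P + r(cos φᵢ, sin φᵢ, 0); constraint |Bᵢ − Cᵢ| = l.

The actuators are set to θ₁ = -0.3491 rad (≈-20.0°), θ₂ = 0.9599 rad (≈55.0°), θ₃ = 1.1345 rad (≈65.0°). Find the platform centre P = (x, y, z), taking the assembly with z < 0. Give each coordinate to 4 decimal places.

S1 = (0.3291·cos0.0°, 0.3291·sin0.0°, 0.0616) = (0.3291, 0.0000, 0.0616)
arm 2 at φ=120.0°: ρ2 = 0.2632;  S2 = (-0.1316, 0.2280, -0.1474)
S3 = (0.2361·cos240.0°, 0.2361·sin240.0°, -0.1631) = (-0.1180, -0.2044, -0.1631)
subtract pairs → two planes through P
linear system: -0.9215x+0.4560y = -0.0211−-0.4180z; -0.8944x+-0.4089y = -0.0298−-0.4494z
det = 0.7846;  x = 0.0283+-0.4790z,  y = 0.0109+-0.0513z
into |P−S₁|² = l²: 1.2321z² + 0.1640z + -0.0080 = 0;  Δ = 0.0662;  z = -0.1710 or 0.0379 → z<0 root = -0.1710
x = 0.1102, y = 0.0197

(0.1102, 0.0197, -0.1710)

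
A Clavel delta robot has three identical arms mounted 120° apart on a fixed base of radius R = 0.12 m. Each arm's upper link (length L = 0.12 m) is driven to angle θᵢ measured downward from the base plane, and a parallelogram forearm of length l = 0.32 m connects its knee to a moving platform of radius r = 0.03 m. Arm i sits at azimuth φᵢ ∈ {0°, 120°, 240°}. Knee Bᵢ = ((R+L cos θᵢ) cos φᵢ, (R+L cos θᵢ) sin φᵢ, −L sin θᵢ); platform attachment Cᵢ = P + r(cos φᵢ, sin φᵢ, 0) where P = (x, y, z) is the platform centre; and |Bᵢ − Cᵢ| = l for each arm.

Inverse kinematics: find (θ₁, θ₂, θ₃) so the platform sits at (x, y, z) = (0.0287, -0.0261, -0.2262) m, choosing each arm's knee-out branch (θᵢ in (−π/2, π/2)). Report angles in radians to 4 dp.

θ₁ = -0.3491, θ₂ = 0.1746, θ₃ = -0.1739

arm 1 (φ=0.0°): x'=0.0287, y'=-0.0261
  e−x'=0.0613;  (l²−L²−(e−x')²−y'²−z²)/2L = 0.1350
  √(A²+B²)=0.2344;  θ1 = -1.3062+0.9570 ≈ -0.3491
rotate P by −φ2: (-0.0370, -0.0118, -0.2262)
  A cos θ + B sin θ = C:  0.1270·cos θ + -0.2262·sin θ = 0.0857
  √(A²+B²)=0.2594;  θ2 = -1.0594+1.2339 ≈ 0.1746
φ3=240.0° → target in arm frame (0.0083, 0.0379)
  e−x'=0.0817;  (l²−L²−(e−x')²−y'²−z²)/2L = 0.1196
  √(A²+B²)=0.2405;  θ3 = -1.2240+1.0502 ≈ -0.1739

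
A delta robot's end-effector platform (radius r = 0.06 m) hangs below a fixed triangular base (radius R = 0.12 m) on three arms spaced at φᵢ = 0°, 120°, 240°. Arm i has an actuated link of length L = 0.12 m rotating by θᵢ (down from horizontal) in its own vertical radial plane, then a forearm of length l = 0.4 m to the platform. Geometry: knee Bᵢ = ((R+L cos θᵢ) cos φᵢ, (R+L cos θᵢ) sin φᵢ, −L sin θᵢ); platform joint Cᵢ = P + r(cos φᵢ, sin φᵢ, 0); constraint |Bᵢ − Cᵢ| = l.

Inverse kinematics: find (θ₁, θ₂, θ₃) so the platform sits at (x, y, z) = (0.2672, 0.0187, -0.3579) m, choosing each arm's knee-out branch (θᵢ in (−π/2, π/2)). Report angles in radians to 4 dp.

rotate P by −φ1: (0.2672, 0.0187, -0.3579)
  A cos θ + B sin θ = C:  -0.2072·cos θ + -0.3579·sin θ = -0.1074
  θ1 = atan2(B,A) + arccos(C/0.4136) = -0.2621
rotate P by −φ2: (-0.1174, -0.2408, -0.3579)
  A cos θ + B sin θ = C:  0.1774·cos θ + -0.3579·sin θ = -0.2997
  θ2 = atan2(B,A) + arccos(C/0.3995) = 1.3086
φ3=240.0° → target in arm frame (-0.1498, 0.2221)
  A cos θ + B sin θ = C:  0.2098·cos θ + -0.3579·sin θ = -0.3159
  √(A²+B²)=0.4149;  θ3 = -1.0406+2.4363 ≈ 1.3957

θ₁ = -0.2621, θ₂ = 1.3086, θ₃ = 1.3957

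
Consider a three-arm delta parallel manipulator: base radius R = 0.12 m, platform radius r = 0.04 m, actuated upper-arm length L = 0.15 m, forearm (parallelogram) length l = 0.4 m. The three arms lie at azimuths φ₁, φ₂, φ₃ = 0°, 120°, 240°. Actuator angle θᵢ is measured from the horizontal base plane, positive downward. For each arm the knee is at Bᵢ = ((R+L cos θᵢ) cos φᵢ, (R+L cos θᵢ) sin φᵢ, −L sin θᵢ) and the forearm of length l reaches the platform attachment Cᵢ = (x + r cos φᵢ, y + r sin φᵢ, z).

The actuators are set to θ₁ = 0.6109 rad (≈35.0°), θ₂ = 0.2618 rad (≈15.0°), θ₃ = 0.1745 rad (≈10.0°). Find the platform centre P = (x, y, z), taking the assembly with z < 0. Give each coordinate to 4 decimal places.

arm 1 at φ=0.0°: e+L cos θ1 = 0.2029;  centre 1 = (0.2029, 0.0000, -0.0860)
φ2=120.0°: virtual centre (-0.1124, 0.1948, -0.0388), radius l
φ3=240.0°: virtual centre (-0.1139, -0.1972, -0.0260), radius l
|centre ₂|²−|centre ₁|² = 0.0035;  |centre ₃|²−|centre ₁|² = 0.0040
[-0.6306 0.3895 0.0944]·P = 0.0035;  [-0.6335 -0.3944 0.1200]·P = 0.0040
det = 0.4955;  x = -0.0059+0.1695z,  y = -0.0006+0.0320z
sphere 1 gives Az²+Bz+C=0 with A=1.0298, B=0.1013, C=-0.1090;  B²−4AC=0.4592;  roots -0.3782, 0.2799;  negative root z = -0.3782
x = -0.0700, y = -0.0127

(-0.0700, -0.0127, -0.3782)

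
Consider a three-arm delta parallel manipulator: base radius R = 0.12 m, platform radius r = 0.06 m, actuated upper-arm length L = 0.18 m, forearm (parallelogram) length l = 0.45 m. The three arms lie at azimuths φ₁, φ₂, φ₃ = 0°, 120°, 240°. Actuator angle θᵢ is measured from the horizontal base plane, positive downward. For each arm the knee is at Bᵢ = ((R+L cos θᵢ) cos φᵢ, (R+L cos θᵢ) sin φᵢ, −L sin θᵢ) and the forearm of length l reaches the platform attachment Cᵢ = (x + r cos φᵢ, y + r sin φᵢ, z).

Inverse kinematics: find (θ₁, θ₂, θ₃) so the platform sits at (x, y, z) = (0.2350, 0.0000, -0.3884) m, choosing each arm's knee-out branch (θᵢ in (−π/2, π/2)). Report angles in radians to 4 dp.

φ1=0.0° → target in arm frame (0.2350, 0.0000)
  A=-0.1750, B=-0.3884, C=(l²−L²−A²−y'²−z²)/(2L)=-0.0316
  θ1 = atan2(B,A) + arccos(C/0.4260) = -0.3491
arm 2 (φ=120.0°): x'=-0.1175, y'=-0.2035
  A cos θ + B sin θ = C:  0.1775·cos θ + -0.3884·sin θ = -0.1491
  √(A²+B²)=0.4270;  θ2 = -1.1421+1.9275 ≈ 0.7854
arm 3 (φ=240.0°): x'=-0.1175, y'=0.2035
  A=0.1775, B=-0.3884, C=(l²−L²−A²−y'²−z²)/(2L)=-0.1491
  √(A²+B²)=0.4270;  θ3 = -1.1421+1.9275 ≈ 0.7854

θ₁ = -0.3491, θ₂ = 0.7854, θ₃ = 0.7854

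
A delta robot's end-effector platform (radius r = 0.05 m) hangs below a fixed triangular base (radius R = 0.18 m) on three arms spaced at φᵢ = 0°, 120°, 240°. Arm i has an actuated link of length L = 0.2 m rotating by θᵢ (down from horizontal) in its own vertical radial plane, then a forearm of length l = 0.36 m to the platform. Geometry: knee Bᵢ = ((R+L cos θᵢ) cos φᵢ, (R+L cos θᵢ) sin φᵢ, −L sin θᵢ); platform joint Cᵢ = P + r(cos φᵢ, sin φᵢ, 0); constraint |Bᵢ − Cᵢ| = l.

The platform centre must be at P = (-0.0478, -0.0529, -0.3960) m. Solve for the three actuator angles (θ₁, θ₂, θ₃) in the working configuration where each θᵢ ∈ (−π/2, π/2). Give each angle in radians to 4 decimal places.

rotate P by −φ1: (-0.0478, -0.0529, -0.3960)
  A cos θ + B sin θ = C:  0.1778·cos θ + -0.3960·sin θ = -0.2541
  θ1 = atan2(B,A) + arccos(C/0.4341) = 1.0473
rotate P by −φ2: (-0.0219, 0.0678, -0.3960)
  A=0.1519, B=-0.3960, C=(l²−L²−A²−y'²−z²)/(2L)=-0.2372
  γ=atan2(-0.3960,0.1519)=-1.2045;  ψ=arccos(-0.5593)=2.1644;  θ2=γ+ψ≈0.9599
rotate P by −φ3: (0.0697, -0.0149, -0.3960)
  e−x'=0.0603;  (l²−L²−(e−x')²−y'²−z²)/2L = -0.1777
  γ=atan2(-0.3960,0.0603)=-1.4197;  ψ=arccos(-0.4436)=2.0304;  θ3=γ+ψ≈0.6107

θ₁ = 1.0473, θ₂ = 0.9599, θ₃ = 0.6107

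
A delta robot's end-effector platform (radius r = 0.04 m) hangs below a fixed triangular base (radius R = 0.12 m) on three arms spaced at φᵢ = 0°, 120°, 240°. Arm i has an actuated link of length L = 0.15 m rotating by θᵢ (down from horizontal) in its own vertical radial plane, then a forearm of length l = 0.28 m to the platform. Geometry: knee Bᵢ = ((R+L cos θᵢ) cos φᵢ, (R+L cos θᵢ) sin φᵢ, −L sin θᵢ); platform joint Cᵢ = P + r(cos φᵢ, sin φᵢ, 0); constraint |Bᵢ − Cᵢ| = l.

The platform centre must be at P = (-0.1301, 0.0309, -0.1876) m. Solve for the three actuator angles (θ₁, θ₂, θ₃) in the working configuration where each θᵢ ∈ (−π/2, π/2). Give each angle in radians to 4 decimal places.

θ₁ = 1.1347, θ₂ = -0.2613, θ₃ = 0.1745

φ1=0.0° → target in arm frame (-0.1301, 0.0309)
  A=0.2101, B=-0.1876, C=(l²−L²−A²−y'²−z²)/(2L)=-0.0813
  √(A²+B²)=0.2817;  θ1 = -0.7289+1.8636 ≈ 1.1347
φ2=120.0° → target in arm frame (0.0918, 0.0972)
  A cos θ + B sin θ = C:  -0.0118·cos θ + -0.1876·sin θ = 0.0371
  √(A²+B²)=0.1880;  θ2 = -1.6337+1.3724 ≈ -0.2613
rotate P by −φ3: (0.0383, -0.1281, -0.1876)
  e−x'=0.0417;  (l²−L²−(e−x')²−y'²−z²)/2L = 0.0085
  γ=atan2(-0.1876,0.0417)=-1.3520;  ψ=arccos(0.0443)=1.5265;  θ3=γ+ψ≈0.1745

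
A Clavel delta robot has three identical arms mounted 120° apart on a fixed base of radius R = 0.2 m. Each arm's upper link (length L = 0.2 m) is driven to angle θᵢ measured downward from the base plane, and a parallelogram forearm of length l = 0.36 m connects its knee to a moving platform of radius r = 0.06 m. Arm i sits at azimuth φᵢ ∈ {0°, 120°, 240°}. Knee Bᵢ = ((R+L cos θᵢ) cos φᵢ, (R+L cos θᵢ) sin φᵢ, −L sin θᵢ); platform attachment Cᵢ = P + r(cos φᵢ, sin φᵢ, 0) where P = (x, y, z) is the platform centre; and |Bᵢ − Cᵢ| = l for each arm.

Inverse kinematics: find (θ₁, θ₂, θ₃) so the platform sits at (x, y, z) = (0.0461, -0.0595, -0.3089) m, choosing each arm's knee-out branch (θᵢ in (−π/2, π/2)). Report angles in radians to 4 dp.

θ₁ = 0.4363, θ₂ = 0.9598, θ₃ = 0.5233

rotate P by −φ1: (0.0461, -0.0595, -0.3089)
  A=0.0939, B=-0.3089, C=(l²−L²−A²−y'²−z²)/(2L)=-0.0454
  θ1 = atan2(B,A) + arccos(C/0.3229) = 0.4363
arm 2 (φ=120.0°): x'=-0.0746, y'=-0.0102
  A=0.2146, B=-0.3089, C=(l²−L²−A²−y'²−z²)/(2L)=-0.1299
  √(A²+B²)=0.3761;  θ2 = -0.9637+1.9235 ≈ 0.9598
arm 3 (φ=240.0°): x'=0.0285, y'=0.0697
  A=0.1115, B=-0.3089, C=(l²−L²−A²−y'²−z²)/(2L)=-0.0578
  γ=atan2(-0.3089,0.1115)=-1.2243;  ψ=arccos(-0.1759)=1.7476;  θ3=γ+ψ≈0.5233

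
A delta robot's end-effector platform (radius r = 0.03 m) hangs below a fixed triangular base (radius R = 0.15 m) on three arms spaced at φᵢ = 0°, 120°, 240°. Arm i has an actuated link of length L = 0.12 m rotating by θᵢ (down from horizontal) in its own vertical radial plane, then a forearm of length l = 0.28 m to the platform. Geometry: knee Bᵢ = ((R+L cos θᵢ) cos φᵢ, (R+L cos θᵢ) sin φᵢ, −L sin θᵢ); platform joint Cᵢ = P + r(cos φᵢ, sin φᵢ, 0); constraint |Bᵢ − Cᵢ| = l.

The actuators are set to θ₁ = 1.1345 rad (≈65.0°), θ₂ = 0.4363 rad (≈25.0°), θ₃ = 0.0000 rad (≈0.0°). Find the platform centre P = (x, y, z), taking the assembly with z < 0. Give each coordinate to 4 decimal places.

φ1=0.0°: virtual centre (0.1707, 0.0000, -0.1088), radius l
S2 = (0.2288·cos120.0°, 0.2288·sin120.0°, -0.0507) = (-0.1144, 0.1981, -0.0507)
φ3=240.0°: virtual centre (-0.1200, -0.2078, 0.0000), radius l
eliminate P² terms by subtracting sphere 1 from 2 and 3
plane₁₂: -0.5702x+0.3962y+0.1161z = 0.0139
det = 0.4674;  x = -0.0265+0.2877z,  y = -0.0030+0.1209z
sphere 1 gives Az²+Bz+C=0 with A=1.0974, B=0.1034, C=-0.0277;  B²−4AC=0.1322;  roots -0.2127, 0.1186;  negative root z = -0.2127
x = -0.0877, y = -0.0287

(-0.0877, -0.0287, -0.2127)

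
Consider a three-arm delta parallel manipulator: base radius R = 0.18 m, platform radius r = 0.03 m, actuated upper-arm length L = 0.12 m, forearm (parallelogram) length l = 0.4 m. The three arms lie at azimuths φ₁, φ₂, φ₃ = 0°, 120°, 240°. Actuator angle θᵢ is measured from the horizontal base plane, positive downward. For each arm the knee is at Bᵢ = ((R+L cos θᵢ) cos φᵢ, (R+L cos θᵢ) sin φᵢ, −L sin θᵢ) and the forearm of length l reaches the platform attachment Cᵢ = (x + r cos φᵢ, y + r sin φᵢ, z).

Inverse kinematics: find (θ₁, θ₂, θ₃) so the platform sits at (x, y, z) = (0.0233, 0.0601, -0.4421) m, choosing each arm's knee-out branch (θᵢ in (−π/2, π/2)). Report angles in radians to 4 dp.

φ1=0.0° → target in arm frame (0.0233, 0.0601)
  e−x'=0.1267;  (l²−L²−(e−x')²−y'²−z²)/2L = -0.2897
  θ1 = atan2(B,A) + arccos(C/0.4599) = 0.9604
φ2=120.0° → target in arm frame (0.0404, -0.0502)
  A cos θ + B sin θ = C:  0.1096·cos θ + -0.4421·sin θ = -0.2683
  θ2 = atan2(B,A) + arccos(C/0.4555) = 0.8728
rotate P by −φ3: (-0.0637, -0.0099, -0.4421)
  A=0.2137, B=-0.4421, C=(l²−L²−A²−y'²−z²)/(2L)=-0.3984
  √(A²+B²)=0.4910;  θ3 = -1.1205+2.5172 ≈ 1.3967

θ₁ = 0.9604, θ₂ = 0.8728, θ₃ = 1.3967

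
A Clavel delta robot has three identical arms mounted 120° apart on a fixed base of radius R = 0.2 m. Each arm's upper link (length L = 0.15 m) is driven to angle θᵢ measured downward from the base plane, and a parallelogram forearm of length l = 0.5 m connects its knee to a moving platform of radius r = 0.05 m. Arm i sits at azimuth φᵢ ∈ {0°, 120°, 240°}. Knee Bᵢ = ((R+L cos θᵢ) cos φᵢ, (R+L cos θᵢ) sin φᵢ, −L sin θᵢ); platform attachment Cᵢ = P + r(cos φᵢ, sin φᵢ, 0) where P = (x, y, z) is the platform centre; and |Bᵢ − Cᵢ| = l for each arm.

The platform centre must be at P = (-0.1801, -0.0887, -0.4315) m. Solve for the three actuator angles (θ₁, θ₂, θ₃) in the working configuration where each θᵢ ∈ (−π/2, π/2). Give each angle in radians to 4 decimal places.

arm 1 (φ=0.0°): x'=-0.1801, y'=-0.0887
  A cos θ + B sin θ = C:  0.3301·cos θ + -0.4315·sin θ = -0.2518
  √(A²+B²)=0.5433;  θ1 = -0.9178+2.0526 ≈ 1.1349
arm 2 (φ=120.0°): x'=0.0132, y'=0.2003
  A cos θ + B sin θ = C:  0.1368·cos θ + -0.4315·sin θ = -0.0584
  θ2 = atan2(B,A) + arccos(C/0.4527) = 0.4364
rotate P by −φ3: (0.1669, -0.1116, -0.4315)
  A=-0.0169, B=-0.4315, C=(l²−L²−A²−y'²−z²)/(2L)=0.0952
  θ3 = atan2(B,A) + arccos(C/0.4318) = -0.2614

θ₁ = 1.1349, θ₂ = 0.4364, θ₃ = -0.2614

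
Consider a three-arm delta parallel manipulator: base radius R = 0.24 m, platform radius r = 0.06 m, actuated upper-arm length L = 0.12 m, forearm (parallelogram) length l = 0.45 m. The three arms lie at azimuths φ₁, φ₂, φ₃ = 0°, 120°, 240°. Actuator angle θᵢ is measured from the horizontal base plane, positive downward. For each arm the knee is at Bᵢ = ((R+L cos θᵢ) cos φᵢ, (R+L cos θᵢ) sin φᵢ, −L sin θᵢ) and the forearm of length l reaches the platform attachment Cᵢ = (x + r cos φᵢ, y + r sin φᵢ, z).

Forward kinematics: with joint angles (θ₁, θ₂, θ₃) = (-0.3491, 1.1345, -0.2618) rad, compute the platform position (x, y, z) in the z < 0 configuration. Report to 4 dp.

(0.0844, -0.1343, -0.3345)

O1 = (0.2928·cos0.0°, 0.2928·sin0.0°, 0.0410) = (0.2928, 0.0000, 0.0410)
O2 = (0.2307·cos120.0°, 0.2307·sin120.0°, -0.1088) = (-0.1154, 0.1998, -0.1088)
φ3=240.0°: virtual centre (-0.1480, -0.2563, 0.0311), radius l
|O₂|²−|O₁|² = -0.0223;  |O₃|²−|O₁|² = 0.0011
plane₁₂: -0.8162x+0.3996y+-0.2996z = -0.0223
det = 0.7706;  x = 0.0143+-0.2096z,  y = -0.0268+0.3216z
sphere 1 gives Az²+Bz+C=0 with A=1.1473, B=0.0175, C=-0.1225;  B²−4AC=0.5627;  roots -0.3345, 0.3193;  negative root z = -0.3345
x = 0.0844, y = -0.1343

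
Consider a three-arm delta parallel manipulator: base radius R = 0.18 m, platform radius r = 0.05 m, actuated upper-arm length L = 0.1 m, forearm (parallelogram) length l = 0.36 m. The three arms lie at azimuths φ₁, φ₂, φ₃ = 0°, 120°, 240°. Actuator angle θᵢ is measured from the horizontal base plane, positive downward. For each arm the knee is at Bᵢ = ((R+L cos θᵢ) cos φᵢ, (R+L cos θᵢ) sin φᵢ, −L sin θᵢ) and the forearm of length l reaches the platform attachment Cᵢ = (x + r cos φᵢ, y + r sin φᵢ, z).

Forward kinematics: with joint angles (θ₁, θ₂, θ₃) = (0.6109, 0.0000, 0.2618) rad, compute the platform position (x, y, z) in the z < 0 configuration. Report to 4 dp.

(-0.0481, 0.0209, -0.3055)

centre 1 = (0.2119·cos0.0°, 0.2119·sin0.0°, -0.0574) = (0.2119, 0.0000, -0.0574)
φ2=120.0°: virtual centre (-0.1150, 0.1992, 0.0000), radius l
φ3=240.0°: virtual centre (-0.1133, -0.1962, -0.0259), radius l
|centre ₂|²−|centre ₁|² = 0.0047;  |centre ₃|²−|centre ₁|² = 0.0038
plane₁₂: -0.6538x+0.3984y+0.1147z = 0.0047
det = 0.5157;  x = -0.0065+0.1359z,  y = 0.0011+-0.0649z
sphere 1 gives Az²+Bz+C=0 with A=1.0227, B=0.0552, C=-0.0786;  B²−4AC=0.3245;  roots -0.3055, 0.2515;  negative root z = -0.3055
x = -0.0481, y = 0.0209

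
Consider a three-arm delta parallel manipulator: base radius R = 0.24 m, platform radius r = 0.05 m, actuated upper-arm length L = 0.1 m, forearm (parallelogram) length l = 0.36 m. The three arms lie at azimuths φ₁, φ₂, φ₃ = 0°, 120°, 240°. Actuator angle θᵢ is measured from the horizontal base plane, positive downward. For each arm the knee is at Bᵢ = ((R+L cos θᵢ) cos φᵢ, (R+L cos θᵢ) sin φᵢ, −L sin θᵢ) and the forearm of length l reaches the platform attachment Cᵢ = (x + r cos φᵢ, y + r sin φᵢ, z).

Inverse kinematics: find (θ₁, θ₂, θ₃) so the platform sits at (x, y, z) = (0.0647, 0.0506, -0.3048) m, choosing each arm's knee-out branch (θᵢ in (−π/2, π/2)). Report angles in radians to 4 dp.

θ₁ = 0.2617, θ₂ = 0.6975, θ₃ = 1.3088

rotate P by −φ1: (0.0647, 0.0506, -0.3048)
  e−x'=0.1253;  (l²−L²−(e−x')²−y'²−z²)/2L = 0.0422
  γ=atan2(-0.3048,0.1253)=-1.1808;  ψ=arccos(0.1280)=1.4424;  θ1=γ+ψ≈0.2617
φ2=120.0° → target in arm frame (0.0115, -0.0813)
  A cos θ + B sin θ = C:  0.1785·cos θ + -0.3048·sin θ = -0.0590
  √(A²+B²)=0.3532;  θ2 = -1.0409+1.7385 ≈ 0.6975
rotate P by −φ3: (-0.0762, 0.0307, -0.3048)
  A cos θ + B sin θ = C:  0.2662·cos θ + -0.3048·sin θ = -0.2255
  θ3 = atan2(B,A) + arccos(C/0.4047) = 1.3088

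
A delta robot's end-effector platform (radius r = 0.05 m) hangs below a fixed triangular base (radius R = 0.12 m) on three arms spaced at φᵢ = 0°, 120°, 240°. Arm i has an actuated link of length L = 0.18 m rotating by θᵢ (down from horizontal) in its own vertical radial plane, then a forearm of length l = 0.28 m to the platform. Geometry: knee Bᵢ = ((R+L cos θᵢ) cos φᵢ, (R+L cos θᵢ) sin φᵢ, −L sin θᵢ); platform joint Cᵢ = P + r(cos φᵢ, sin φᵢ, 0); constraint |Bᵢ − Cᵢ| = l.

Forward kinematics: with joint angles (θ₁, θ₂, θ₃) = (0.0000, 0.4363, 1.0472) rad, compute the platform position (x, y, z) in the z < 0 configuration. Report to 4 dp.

(0.0898, 0.0755, -0.2169)

φ1=0.0°: virtual centre (0.2500, 0.0000, 0.0000), radius l
arm 2 at φ=120.0°: ρ2 = 0.2331;  S2 = (-0.1166, 0.2019, -0.0761)
S3 = (0.1600·cos240.0°, 0.1600·sin240.0°, -0.1559) = (-0.0800, -0.1386, -0.1559)
|S₂|²−|S₁|² = -0.0024;  |S₃|²−|S₁|² = -0.0126
linear system: -0.7331x+0.4038y = -0.0024−-0.1521z; -0.6600x+-0.2771y = -0.0126−-0.3118z
Cramer: x(z) = 0.0122-0.3578z;  y(z) = 0.0164-0.2729z
sphere 1 gives Az²+Bz+C=0 with A=1.2025, B=0.1612, C=-0.0216;  B²−4AC=0.1299;  roots -0.2169, 0.0828;  negative root z = -0.2169
x = 0.0898, y = 0.0755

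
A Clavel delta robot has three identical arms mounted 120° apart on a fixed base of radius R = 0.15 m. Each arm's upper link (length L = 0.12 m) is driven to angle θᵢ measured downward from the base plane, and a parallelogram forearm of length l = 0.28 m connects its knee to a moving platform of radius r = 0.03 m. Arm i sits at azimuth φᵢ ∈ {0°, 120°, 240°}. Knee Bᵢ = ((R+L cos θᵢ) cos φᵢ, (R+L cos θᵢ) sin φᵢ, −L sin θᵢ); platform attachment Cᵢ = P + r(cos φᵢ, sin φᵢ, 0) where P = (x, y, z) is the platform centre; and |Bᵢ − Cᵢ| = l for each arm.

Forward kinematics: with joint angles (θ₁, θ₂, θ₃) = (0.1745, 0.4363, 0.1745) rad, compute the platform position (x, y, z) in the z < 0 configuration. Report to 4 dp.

φ1=0.0°: virtual centre (0.2382, 0.0000, -0.0208), radius l
O2 = (0.2288·cos120.0°, 0.2288·sin120.0°, -0.0507) = (-0.1144, 0.1981, -0.0507)
O3 = (0.2382·cos240.0°, 0.2382·sin240.0°, -0.0208) = (-0.1191, -0.2063, -0.0208)
|O₂|²−|O₁|² = -0.0023;  |O₃|²−|O₁|² = 0.0000
plane₁₂: -0.7051x+0.3962y+-0.0598z = -0.0023
det = 0.5740;  x = 0.0016+-0.0429z,  y = -0.0028+0.0744z
into |P−O₁|² = l²: 1.0074z² + 0.0616z + -0.0220 = 0;  Δ = 0.0924;  z = -0.1815 or 0.1204 → z<0 root = -0.1815
x = 0.0094, y = -0.0163

(0.0094, -0.0163, -0.1815)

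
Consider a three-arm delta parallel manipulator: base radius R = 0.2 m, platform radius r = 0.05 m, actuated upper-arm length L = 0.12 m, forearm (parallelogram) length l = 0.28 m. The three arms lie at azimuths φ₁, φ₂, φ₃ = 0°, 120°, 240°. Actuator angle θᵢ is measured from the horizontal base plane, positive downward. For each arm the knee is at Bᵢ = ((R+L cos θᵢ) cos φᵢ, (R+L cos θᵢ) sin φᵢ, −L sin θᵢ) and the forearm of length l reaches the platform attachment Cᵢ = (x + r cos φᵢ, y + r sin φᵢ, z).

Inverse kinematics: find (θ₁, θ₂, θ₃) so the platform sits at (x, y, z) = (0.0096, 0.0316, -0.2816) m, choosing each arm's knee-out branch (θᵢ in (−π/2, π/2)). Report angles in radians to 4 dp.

arm 1 (φ=0.0°): x'=0.0096, y'=0.0316
  A=0.1404, B=-0.2816, C=(l²−L²−A²−y'²−z²)/(2L)=-0.1500
  √(A²+B²)=0.3147;  θ1 = -1.1083+2.0678 ≈ 0.9596
rotate P by −φ2: (0.0226, -0.0241, -0.2816)
  A cos θ + B sin θ = C:  0.1274·cos θ + -0.2816·sin θ = -0.1338
  γ=atan2(-0.2816,0.1274)=-1.1458;  ψ=arccos(-0.4330)=2.0186;  θ2=γ+ψ≈0.8728
arm 3 (φ=240.0°): x'=-0.0322, y'=-0.0075
  e−x'=0.1822;  (l²−L²−(e−x')²−y'²−z²)/2L = -0.2022
  √(A²+B²)=0.3354;  θ3 = -0.9966+2.2181 ≈ 1.2215

θ₁ = 0.9596, θ₂ = 0.8728, θ₃ = 1.2215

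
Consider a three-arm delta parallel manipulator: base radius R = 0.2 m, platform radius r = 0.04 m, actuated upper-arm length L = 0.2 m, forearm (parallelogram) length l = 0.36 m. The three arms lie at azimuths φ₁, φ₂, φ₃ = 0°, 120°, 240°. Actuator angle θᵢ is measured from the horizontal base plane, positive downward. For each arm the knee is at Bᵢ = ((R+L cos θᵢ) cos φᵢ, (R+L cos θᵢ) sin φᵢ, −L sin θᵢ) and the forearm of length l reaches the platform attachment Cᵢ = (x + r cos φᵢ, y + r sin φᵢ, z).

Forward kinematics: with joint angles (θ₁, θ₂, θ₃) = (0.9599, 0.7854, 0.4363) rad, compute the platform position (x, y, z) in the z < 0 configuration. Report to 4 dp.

(-0.0517, -0.0413, -0.3099)

φ1=0.0°: virtual centre (0.2747, 0.0000, -0.1638), radius l
O2 = (0.3014·cos120.0°, 0.3014·sin120.0°, -0.1414) = (-0.1507, 0.2610, -0.1414)
φ3=240.0°: virtual centre (-0.1706, -0.2955, -0.0845), radius l
subtract pairs → two planes through P
plane₁₂: -0.8509x+0.5221y+0.0448z = 0.0085
det = 0.9679;  x = -0.0167+0.1129z,  y = -0.0109+0.0982z
sphere 1 gives Az²+Bz+C=0 with A=1.0224, B=0.2597, C=-0.0177;  B²−4AC=0.1399;  roots -0.3099, 0.0559;  negative root z = -0.3099
x = -0.0517, y = -0.0413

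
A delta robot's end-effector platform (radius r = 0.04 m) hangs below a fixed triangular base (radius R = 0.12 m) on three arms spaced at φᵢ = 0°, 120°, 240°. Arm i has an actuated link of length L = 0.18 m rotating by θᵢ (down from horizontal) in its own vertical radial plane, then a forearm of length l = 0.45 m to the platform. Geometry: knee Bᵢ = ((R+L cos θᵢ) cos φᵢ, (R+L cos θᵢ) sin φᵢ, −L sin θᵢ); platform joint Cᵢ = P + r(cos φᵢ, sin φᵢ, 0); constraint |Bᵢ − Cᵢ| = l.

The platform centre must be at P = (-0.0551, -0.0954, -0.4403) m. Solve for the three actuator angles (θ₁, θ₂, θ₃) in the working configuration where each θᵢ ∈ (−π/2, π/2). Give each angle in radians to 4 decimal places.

φ1=0.0° → target in arm frame (-0.0551, -0.0954)
  e−x'=0.1351;  (l²−L²−(e−x')²−y'²−z²)/2L = -0.1420
  θ1 = atan2(B,A) + arccos(C/0.4606) = 0.6111
rotate P by −φ2: (-0.0551, 0.0954, -0.4403)
  e−x'=0.1351;  (l²−L²−(e−x')²−y'²−z²)/2L = -0.1420
  γ=atan2(-0.4403,0.1351)=-1.2731;  ψ=arccos(-0.3083)=1.8842;  θ2=γ+ψ≈0.6110
φ3=240.0° → target in arm frame (0.1102, 0.0000)
  A cos θ + B sin θ = C:  -0.0302·cos θ + -0.4403·sin θ = -0.0685
  √(A²+B²)=0.4413;  θ3 = -1.6392+1.7267 ≈ 0.0875

θ₁ = 0.6111, θ₂ = 0.6110, θ₃ = 0.0875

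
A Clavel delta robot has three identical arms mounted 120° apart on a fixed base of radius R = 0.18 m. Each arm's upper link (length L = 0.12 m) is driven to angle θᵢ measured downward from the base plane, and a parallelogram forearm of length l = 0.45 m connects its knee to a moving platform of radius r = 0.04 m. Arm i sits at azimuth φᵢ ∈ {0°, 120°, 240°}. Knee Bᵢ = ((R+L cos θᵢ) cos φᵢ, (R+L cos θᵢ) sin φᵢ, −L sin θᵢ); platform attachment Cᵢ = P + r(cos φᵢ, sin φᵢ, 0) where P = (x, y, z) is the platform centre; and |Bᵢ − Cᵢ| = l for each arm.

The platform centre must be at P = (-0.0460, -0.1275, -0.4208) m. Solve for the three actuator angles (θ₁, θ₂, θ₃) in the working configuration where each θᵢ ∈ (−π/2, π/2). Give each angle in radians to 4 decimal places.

θ₁ = 0.7852, θ₂ = 0.9599, θ₃ = -0.0876

arm 1 (φ=0.0°): x'=-0.0460, y'=-0.1275
  e−x'=0.1860;  (l²−L²−(e−x')²−y'²−z²)/2L = -0.1659
  √(A²+B²)=0.4601;  θ1 = -1.1546+1.9398 ≈ 0.7852
rotate P by −φ2: (-0.0874, 0.1036, -0.4208)
  A cos θ + B sin θ = C:  0.2274·cos θ + -0.4208·sin θ = -0.2143
  γ=atan2(-0.4208,0.2274)=-1.0753;  ψ=arccos(-0.4479)=2.0353;  θ2=γ+ψ≈0.9599
φ3=240.0° → target in arm frame (0.1334, 0.0239)
  A cos θ + B sin θ = C:  0.0066·cos θ + -0.4208·sin θ = 0.0434
  θ3 = atan2(B,A) + arccos(C/0.4209) = -0.0876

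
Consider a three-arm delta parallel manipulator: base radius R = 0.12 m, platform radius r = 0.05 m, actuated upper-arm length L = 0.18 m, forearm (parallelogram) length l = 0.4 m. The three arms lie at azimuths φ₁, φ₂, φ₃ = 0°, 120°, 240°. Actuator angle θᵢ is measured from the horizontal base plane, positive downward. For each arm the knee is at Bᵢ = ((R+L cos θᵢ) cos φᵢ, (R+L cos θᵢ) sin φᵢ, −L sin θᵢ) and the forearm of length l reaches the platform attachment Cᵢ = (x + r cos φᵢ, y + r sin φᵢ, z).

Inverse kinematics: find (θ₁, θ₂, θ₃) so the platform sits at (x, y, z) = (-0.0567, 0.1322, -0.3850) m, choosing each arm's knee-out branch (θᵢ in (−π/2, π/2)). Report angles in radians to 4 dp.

rotate P by −φ1: (-0.0567, 0.1322, -0.3850)
  A cos θ + B sin θ = C:  0.1267·cos θ + -0.3850·sin θ = -0.1504
  γ=atan2(-0.3850,0.1267)=-1.2529;  ψ=arccos(-0.3711)=1.9510;  θ1=γ+ψ≈0.6982
arm 2 (φ=120.0°): x'=0.1428, y'=-0.0170
  A cos θ + B sin θ = C:  -0.0728·cos θ + -0.3850·sin θ = -0.0728
  γ=atan2(-0.3850,-0.0728)=-1.7578;  ψ=arccos(-0.1859)=1.7578;  θ2=γ+ψ≈0.0000
φ3=240.0° → target in arm frame (-0.0861, -0.1152)
  A=0.1561, B=-0.3850, C=(l²−L²−A²−y'²−z²)/(2L)=-0.1619
  √(A²+B²)=0.4155;  θ3 = -1.1855+1.9710 ≈ 0.7855

θ₁ = 0.6982, θ₂ = 0.0000, θ₃ = 0.7855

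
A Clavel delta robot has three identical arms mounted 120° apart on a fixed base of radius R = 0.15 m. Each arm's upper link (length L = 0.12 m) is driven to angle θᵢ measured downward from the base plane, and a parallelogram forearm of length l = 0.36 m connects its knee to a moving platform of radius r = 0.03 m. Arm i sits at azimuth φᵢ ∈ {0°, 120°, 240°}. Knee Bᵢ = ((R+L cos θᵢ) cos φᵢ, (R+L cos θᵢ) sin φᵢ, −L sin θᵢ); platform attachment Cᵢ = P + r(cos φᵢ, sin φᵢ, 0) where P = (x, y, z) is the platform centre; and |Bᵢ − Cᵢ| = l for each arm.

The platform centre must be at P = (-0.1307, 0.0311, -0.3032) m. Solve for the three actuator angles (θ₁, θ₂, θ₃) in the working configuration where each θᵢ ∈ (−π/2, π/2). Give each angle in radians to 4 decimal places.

θ₁ = 1.1348, θ₂ = -0.0873, θ₃ = 0.2623

φ1=0.0° → target in arm frame (-0.1307, 0.0311)
  A=0.2507, B=-0.3032, C=(l²−L²−A²−y'²−z²)/(2L)=-0.1689
  √(A²+B²)=0.3934;  θ1 = -0.8799+2.0147 ≈ 1.1348
φ2=120.0° → target in arm frame (0.0923, 0.0976)
  A cos θ + B sin θ = C:  0.0277·cos θ + -0.3032·sin θ = 0.0540
  θ2 = atan2(B,A) + arccos(C/0.3045) = -0.0873
rotate P by −φ3: (0.0384, -0.1287, -0.3032)
  A cos θ + B sin θ = C:  0.0816·cos θ + -0.3032·sin θ = 0.0002
  γ=atan2(-0.3032,0.0816)=-1.3079;  ψ=arccos(0.0005)=1.5703;  θ3=γ+ψ≈0.2623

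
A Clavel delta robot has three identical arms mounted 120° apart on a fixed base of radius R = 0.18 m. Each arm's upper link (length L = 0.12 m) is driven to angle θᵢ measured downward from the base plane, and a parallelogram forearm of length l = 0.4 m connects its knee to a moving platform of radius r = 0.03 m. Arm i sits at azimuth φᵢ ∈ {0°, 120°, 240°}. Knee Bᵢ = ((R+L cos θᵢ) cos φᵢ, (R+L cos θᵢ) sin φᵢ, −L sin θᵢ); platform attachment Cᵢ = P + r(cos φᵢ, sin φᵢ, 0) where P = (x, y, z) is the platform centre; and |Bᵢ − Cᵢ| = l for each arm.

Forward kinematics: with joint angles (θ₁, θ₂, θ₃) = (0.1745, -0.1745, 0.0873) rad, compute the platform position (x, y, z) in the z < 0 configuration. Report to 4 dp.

O1 = (0.2682·cos0.0°, 0.2682·sin0.0°, -0.0208) = (0.2682, 0.0000, -0.0208)
φ2=120.0°: virtual centre (-0.1341, 0.2322, 0.0208), radius l
arm 3 at φ=240.0°: e+L cos θ3 = 0.2695;  O3 = (-0.1348, -0.2334, -0.0105)
|O₂|²−|O₁|² = 0.0000;  |O₃|²−|O₁|² = 0.0004
linear system: -0.8045x+0.4645y = 0.0000−0.0833z; -0.8059x+-0.4669y = 0.0004−0.0207z
Cramer: x(z) = -0.0003+0.0647z;  y(z) = -0.0004-0.0673z
quadratic in z: (1.0087)z²+(0.0070)z+(-0.0875)=0, √Δ=0.5943 → z ∈ {-0.2980, 0.2911}; z = -0.2980 (taking z<0)
x = -0.0195, y = 0.0196

(-0.0195, 0.0196, -0.2980)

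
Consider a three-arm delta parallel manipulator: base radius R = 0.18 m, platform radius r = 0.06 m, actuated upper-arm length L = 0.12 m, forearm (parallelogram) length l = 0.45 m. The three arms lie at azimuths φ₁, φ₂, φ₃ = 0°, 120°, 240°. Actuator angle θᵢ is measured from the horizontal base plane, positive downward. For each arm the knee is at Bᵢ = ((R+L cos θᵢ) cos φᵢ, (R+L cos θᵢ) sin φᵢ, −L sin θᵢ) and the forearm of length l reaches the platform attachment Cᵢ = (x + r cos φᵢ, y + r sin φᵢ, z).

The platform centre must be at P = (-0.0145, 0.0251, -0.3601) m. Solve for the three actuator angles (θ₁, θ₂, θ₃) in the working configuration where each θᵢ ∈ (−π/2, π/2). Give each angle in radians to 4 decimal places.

θ₁ = -0.0875, θ₂ = -0.3499, θ₃ = -0.0876

φ1=0.0° → target in arm frame (-0.0145, 0.0251)
  A cos θ + B sin θ = C:  0.1345·cos θ + -0.3601·sin θ = 0.1654
  θ1 = atan2(B,A) + arccos(C/0.3844) = -0.0875
rotate P by −φ2: (0.0290, 0.0000, -0.3601)
  e−x'=0.0910;  (l²−L²−(e−x')²−y'²−z²)/2L = 0.2089
  γ=atan2(-0.3601,0.0910)=-1.3232;  ψ=arccos(0.5625)=0.9734;  θ2=γ+ψ≈-0.3499
arm 3 (φ=240.0°): x'=-0.0145, y'=-0.0251
  e−x'=0.1345;  (l²−L²−(e−x')²−y'²−z²)/2L = 0.1655
  γ=atan2(-0.3601,0.1345)=-1.2134;  ψ=arccos(0.4304)=1.1258;  θ3=γ+ψ≈-0.0876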